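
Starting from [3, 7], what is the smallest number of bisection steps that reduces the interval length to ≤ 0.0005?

13

Width after n steps is 4/2^n. Need 2^n ≥ 4/0.0005 = 8000.
2^12 = 4096 < 8000 ≤ 2^13 = 8192, so n = 13.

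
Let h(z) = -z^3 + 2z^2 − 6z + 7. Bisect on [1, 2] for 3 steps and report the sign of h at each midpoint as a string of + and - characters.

-+-

m = 1.5, h(m) = -0.875 (−); new bracket [1, 1.5]
m = 1.25, h(m) = 0.671875 (+); new bracket [1.25, 1.5]
m = 1.375, h(m) = -0.068359 (−); new bracket [1.25, 1.375]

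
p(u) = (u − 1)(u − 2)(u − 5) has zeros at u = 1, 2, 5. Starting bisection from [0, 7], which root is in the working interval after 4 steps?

5

p(3.5) = -5.625 < 0, so the root lies in [3.5, 7]
p(5.25) = 3.453125 > 0, so the root lies in [3.5, 5.25]
p(4.375) = -5.009766 < 0, so the root lies in [4.375, 5.25]
p(4.8125) = -2.0105 < 0, so the root lies in [4.8125, 5.25]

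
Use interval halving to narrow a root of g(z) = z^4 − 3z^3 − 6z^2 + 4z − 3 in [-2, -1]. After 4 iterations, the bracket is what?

m = -1.5, g(m) = -7.3125 (−); new bracket [-2, -1.5]
m = -1.75, g(m) = -2.917969 (−); new bracket [-2, -1.75]
m = -1.875, g(m) = 0.54126 (+); new bracket [-1.875, -1.75]
m = -1.8125, g(m) = -1.3056 (−); new bracket [-1.875, -1.8125]

[-1.875, -1.8125]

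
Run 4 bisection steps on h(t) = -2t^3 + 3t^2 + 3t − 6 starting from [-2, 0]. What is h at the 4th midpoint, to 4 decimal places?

h(-1) = -4 < 0, so the root lies in [-2, -1]
h(-1.5) = 3 > 0, so the root lies in [-1.5, -1]
h(-1.25) = -1.15625 < 0, so the root lies in [-1.5, -1.25]
h(-1.375) = 0.7461 > 0, so the root lies in [-1.375, -1.25]

0.7461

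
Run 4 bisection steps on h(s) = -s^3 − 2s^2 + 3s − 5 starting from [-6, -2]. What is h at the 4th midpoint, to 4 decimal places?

m = -4, h(m) = 15 (+); new bracket [-4, -2]
m = -3, h(m) = -5 (−); new bracket [-4, -3]
m = -3.5, h(m) = 2.875 (+); new bracket [-3.5, -3]
m = -3.25, h(m) = -1.5469 (−); new bracket [-3.5, -3.25]

-1.5469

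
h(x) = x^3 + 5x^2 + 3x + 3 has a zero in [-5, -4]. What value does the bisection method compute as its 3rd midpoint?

m = -4.5, h(m) = -0.375 (−); new bracket [-4.5, -4]
m = -4.25, h(m) = 3.796875 (+); new bracket [-4.5, -4.25]
m = -4.375, h(m) = 1.837891 (+); new bracket [-4.5, -4.375]

-4.375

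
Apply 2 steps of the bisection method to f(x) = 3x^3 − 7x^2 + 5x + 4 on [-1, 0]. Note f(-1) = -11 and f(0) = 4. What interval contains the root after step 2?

[-0.5, -0.25]

midpoint -0.5: f = -0.625 < 0 → [-0.5, 0]
midpoint -0.25: f = 2.265625 > 0 → [-0.5, -0.25]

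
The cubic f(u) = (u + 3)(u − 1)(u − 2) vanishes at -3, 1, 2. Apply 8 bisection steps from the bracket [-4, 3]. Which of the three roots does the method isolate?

f(-0.5) = 9.375 > 0, so the root lies in [-4, -0.5]
f(-2.25) = 10.359375 > 0, so the root lies in [-4, -2.25]
f(-3.125) = -2.642578 < 0, so the root lies in [-3.125, -2.25]
f(-2.6875) = 5.4016 > 0, so the root lies in [-3.125, -2.6875]
f(-2.90625) = 1.7967 > 0, so the root lies in [-3.125, -2.90625]
f(-3.015625) = -0.3147 < 0, so the root lies in [-3.015625, -2.90625]
f(-2.9609375) = 0.7676 > 0, so the root lies in [-3.015625, -2.9609375]
f(-2.98828125) = 0.2331 > 0, so the root lies in [-3.015625, -2.98828125]

-3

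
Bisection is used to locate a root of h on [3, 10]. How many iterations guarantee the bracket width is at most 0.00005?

18

Width after n steps is 7/2^n. Need 2^n ≥ 7/0.00005 = 140000.
2^17 = 131072 < 140000 ≤ 2^18 = 262144, so n = 18.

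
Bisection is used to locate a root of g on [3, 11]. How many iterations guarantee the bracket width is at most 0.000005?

21

Width after n steps is 8/2^n. Need 2^n ≥ 8/0.000005 = 1600000.
2^20 = 1048576 < 1600000 ≤ 2^21 = 2097152, so n = 21.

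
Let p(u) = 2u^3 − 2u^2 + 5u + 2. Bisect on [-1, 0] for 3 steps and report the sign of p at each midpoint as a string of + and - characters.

-+-

midpoint -0.5: p = -1.25 < 0 → [-0.5, 0]
midpoint -0.25: p = 0.59375 > 0 → [-0.5, -0.25]
midpoint -0.375: p = -0.261719 < 0 → [-0.375, -0.25]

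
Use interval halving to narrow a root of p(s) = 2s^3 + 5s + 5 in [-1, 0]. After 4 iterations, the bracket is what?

p(-0.5) = 2.25 > 0, so the root lies in [-1, -0.5]
p(-0.75) = 0.40625 > 0, so the root lies in [-1, -0.75]
p(-0.875) = -0.714844 < 0, so the root lies in [-0.875, -0.75]
p(-0.8125) = -0.1353 < 0, so the root lies in [-0.8125, -0.75]

[-0.8125, -0.75]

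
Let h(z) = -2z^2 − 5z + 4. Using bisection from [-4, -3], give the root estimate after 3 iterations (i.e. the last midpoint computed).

-3.125

h(-3.5) = -3 < 0, so the root lies in [-3.5, -3]
h(-3.25) = -0.875 < 0, so the root lies in [-3.25, -3]
h(-3.125) = 0.09375 > 0, so the root lies in [-3.25, -3.125]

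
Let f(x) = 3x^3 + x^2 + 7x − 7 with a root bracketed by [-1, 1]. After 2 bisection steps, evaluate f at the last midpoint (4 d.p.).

-2.8750

x = 0 gives f = -7, negative; keep [0, 1]
x = 0.5 gives f = -2.875, negative; keep [0.5, 1]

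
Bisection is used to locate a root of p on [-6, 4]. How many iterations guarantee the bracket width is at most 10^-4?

Width after n steps is 10/2^n. Need 2^n ≥ 10/10^-4 = 100000.
2^16 = 65536 < 100000 ≤ 2^17 = 131072, so n = 17.

17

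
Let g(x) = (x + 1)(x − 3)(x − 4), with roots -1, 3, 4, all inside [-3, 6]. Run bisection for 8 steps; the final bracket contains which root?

g(1.5) = 9.375 > 0, so the root lies in [-3, 1.5]
g(-0.75) = 4.453125 > 0, so the root lies in [-3, -0.75]
g(-1.875) = -25.060547 < 0, so the root lies in [-1.875, -0.75]
g(-1.3125) = -7.1594 < 0, so the root lies in [-1.3125, -0.75]
g(-1.03125) = -0.6338 < 0, so the root lies in [-1.03125, -0.75]
g(-0.890625) = 2.0811 > 0, so the root lies in [-1.03125, -0.890625]
g(-0.9609375) = 0.7676 > 0, so the root lies in [-1.03125, -0.9609375]
g(-0.99609375) = 0.078 > 0, so the root lies in [-1.03125, -0.99609375]

-1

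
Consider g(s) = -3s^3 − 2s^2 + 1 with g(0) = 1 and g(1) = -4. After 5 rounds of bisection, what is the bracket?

[0.5, 0.53125]

s = 0.5 gives g = 0.125, positive; keep [0.5, 1]
s = 0.75 gives g = -1.390625, negative; keep [0.5, 0.75]
s = 0.625 gives g = -0.513672, negative; keep [0.5, 0.625]
s = 0.5625 gives g = -0.1667, negative; keep [0.5, 0.5625]
s = 0.53125 gives g = -0.0143, negative; keep [0.5, 0.53125]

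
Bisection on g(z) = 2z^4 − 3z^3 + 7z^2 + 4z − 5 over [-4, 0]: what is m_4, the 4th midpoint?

midpoint -2: g = 71 > 0 → [-2, 0]
midpoint -1: g = 3 > 0 → [-1, 0]
midpoint -0.5: g = -4.75 < 0 → [-1, -0.5]
midpoint -0.75: g = -2.1641 < 0 → [-1, -0.75]

-0.75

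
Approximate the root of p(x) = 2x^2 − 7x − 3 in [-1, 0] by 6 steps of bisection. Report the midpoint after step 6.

m = -0.5, p(m) = 1 (+); new bracket [-0.5, 0]
m = -0.25, p(m) = -1.125 (−); new bracket [-0.5, -0.25]
m = -0.375, p(m) = -0.09375 (−); new bracket [-0.5, -0.375]
m = -0.4375, p(m) = 0.4453 (+); new bracket [-0.4375, -0.375]
m = -0.40625, p(m) = 0.1738 (+); new bracket [-0.40625, -0.375]
m = -0.390625, p(m) = 0.0396 (+); new bracket [-0.390625, -0.375]

-0.390625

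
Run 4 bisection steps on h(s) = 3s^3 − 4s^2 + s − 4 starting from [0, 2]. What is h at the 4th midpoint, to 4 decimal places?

-0.0645

s = 1 gives h = -4, negative; keep [1, 2]
s = 1.5 gives h = -1.375, negative; keep [1.5, 2]
s = 1.75 gives h = 1.578125, positive; keep [1.5, 1.75]
s = 1.625 gives h = -0.0645, negative; keep [1.625, 1.75]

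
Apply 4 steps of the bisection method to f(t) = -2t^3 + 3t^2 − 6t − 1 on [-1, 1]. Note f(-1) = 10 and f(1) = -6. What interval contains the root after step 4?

[-0.25, -0.125]

m = 0, f(m) = -1 (−); new bracket [-1, 0]
m = -0.5, f(m) = 3 (+); new bracket [-0.5, 0]
m = -0.25, f(m) = 0.71875 (+); new bracket [-0.25, 0]
m = -0.125, f(m) = -0.1992 (−); new bracket [-0.25, -0.125]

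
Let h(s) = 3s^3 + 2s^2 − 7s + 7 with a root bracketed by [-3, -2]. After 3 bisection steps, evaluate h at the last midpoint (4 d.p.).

m = -2.5, h(m) = -9.875 (−); new bracket [-2.5, -2]
m = -2.25, h(m) = -1.296875 (−); new bracket [-2.25, -2]
m = -2.125, h(m) = 2.119141 (+); new bracket [-2.25, -2.125]

2.1191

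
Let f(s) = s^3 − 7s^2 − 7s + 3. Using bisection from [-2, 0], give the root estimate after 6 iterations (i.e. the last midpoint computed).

-1.15625

s = -1 gives f = 2, positive; keep [-2, -1]
s = -1.5 gives f = -5.625, negative; keep [-1.5, -1]
s = -1.25 gives f = -1.140625, negative; keep [-1.25, -1]
s = -1.125 gives f = 0.5918, positive; keep [-1.25, -1.125]
s = -1.1875 gives f = -0.2332, negative; keep [-1.1875, -1.125]
s = -1.15625 gives f = 0.1895, positive; keep [-1.1875, -1.15625]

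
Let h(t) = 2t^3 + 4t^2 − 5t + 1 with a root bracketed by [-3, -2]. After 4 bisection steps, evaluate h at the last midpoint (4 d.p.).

midpoint -2.5: h = 7.25 > 0 → [-3, -2.5]
midpoint -2.75: h = 3.40625 > 0 → [-3, -2.75]
midpoint -2.875: h = 0.910156 > 0 → [-3, -2.875]
midpoint -2.9375: h = -0.4917 < 0 → [-2.9375, -2.875]

-0.4917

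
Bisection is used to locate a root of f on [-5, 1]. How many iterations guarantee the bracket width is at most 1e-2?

10

Width after n steps is 6/2^n. Need 2^n ≥ 6/1e-2 = 600.
2^9 = 512 < 600 ≤ 2^10 = 1024, so n = 10.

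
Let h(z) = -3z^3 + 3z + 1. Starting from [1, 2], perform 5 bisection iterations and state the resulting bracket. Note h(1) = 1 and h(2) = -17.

midpoint 1.5: h = -4.625 < 0 → [1, 1.5]
midpoint 1.25: h = -1.109375 < 0 → [1, 1.25]
midpoint 1.125: h = 0.103516 > 0 → [1.125, 1.25]
midpoint 1.1875: h = -0.4612 < 0 → [1.125, 1.1875]
midpoint 1.15625: h = -0.1687 < 0 → [1.125, 1.15625]

[1.125, 1.15625]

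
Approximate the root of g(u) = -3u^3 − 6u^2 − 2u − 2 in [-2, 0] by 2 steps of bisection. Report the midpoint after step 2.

-1.5

g(-1) = -3 < 0, so the root lies in [-2, -1]
g(-1.5) = -2.375 < 0, so the root lies in [-2, -1.5]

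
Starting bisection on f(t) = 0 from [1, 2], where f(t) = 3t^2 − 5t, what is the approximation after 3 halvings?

1.625

midpoint 1.5: f = -0.75 < 0 → [1.5, 2]
midpoint 1.75: f = 0.4375 > 0 → [1.5, 1.75]
midpoint 1.625: f = -0.203125 < 0 → [1.625, 1.75]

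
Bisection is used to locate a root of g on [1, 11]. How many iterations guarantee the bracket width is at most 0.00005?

18

Width after n steps is 10/2^n. Need 2^n ≥ 10/0.00005 = 200000.
2^17 = 131072 < 200000 ≤ 2^18 = 262144, so n = 18.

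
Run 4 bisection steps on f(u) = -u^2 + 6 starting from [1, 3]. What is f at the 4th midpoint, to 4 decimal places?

0.3594

f(2) = 2 > 0, so the root lies in [2, 3]
f(2.5) = -0.25 < 0, so the root lies in [2, 2.5]
f(2.25) = 0.9375 > 0, so the root lies in [2.25, 2.5]
f(2.375) = 0.3594 > 0, so the root lies in [2.375, 2.5]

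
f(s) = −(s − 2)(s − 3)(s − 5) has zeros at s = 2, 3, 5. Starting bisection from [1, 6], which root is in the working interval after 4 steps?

s = 3.5 gives f = 1.125, positive; keep [3.5, 6]
s = 4.75 gives f = 1.203125, positive; keep [4.75, 6]
s = 5.375 gives f = -3.005859, negative; keep [4.75, 5.375]
s = 5.0625 gives f = -0.3948, negative; keep [4.75, 5.0625]

5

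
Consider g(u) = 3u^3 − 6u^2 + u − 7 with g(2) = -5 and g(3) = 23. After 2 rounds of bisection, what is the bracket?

midpoint 2.5: g = 4.875 > 0 → [2, 2.5]
midpoint 2.25: g = -0.953125 < 0 → [2.25, 2.5]

[2.25, 2.5]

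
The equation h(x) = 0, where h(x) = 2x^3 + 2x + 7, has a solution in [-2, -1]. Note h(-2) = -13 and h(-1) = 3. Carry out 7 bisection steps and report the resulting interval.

m = -1.5, h(m) = -2.75 (−); new bracket [-1.5, -1]
m = -1.25, h(m) = 0.59375 (+); new bracket [-1.5, -1.25]
m = -1.375, h(m) = -0.949219 (−); new bracket [-1.375, -1.25]
m = -1.3125, h(m) = -0.147 (−); new bracket [-1.3125, -1.25]
m = -1.28125, h(m) = 0.2309 (+); new bracket [-1.3125, -1.28125]
m = -1.296875, h(m) = 0.0439 (+); new bracket [-1.3125, -1.296875]
m = -1.3046875, h(m) = -0.0511 (−); new bracket [-1.3046875, -1.296875]

[-1.3046875, -1.296875]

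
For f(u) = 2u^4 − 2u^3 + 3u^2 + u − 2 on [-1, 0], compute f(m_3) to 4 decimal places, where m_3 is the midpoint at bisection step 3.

m = -0.5, f(m) = -1.375 (−); new bracket [-1, -0.5]
m = -0.75, f(m) = 0.414062 (+); new bracket [-0.75, -0.5]
m = -0.625, f(m) = -0.659668 (−); new bracket [-0.75, -0.625]

-0.6597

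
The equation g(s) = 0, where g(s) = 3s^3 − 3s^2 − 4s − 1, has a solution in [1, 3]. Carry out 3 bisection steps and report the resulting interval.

[1.75, 2]

s = 2 gives g = 3, positive; keep [1, 2]
s = 1.5 gives g = -3.625, negative; keep [1.5, 2]
s = 1.75 gives g = -1.109375, negative; keep [1.75, 2]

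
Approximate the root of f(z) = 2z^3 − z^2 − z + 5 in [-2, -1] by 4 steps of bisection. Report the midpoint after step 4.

-1.3125

midpoint -1.5: f = -2.5 < 0 → [-1.5, -1]
midpoint -1.25: f = 0.78125 > 0 → [-1.5, -1.25]
midpoint -1.375: f = -0.714844 < 0 → [-1.375, -1.25]
midpoint -1.3125: f = 0.0679 > 0 → [-1.375, -1.3125]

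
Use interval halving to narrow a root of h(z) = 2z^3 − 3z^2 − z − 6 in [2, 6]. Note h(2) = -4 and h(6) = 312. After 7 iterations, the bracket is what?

[2.28125, 2.3125]

midpoint 4: h = 70 > 0 → [2, 4]
midpoint 3: h = 18 > 0 → [2, 3]
midpoint 2.5: h = 4 > 0 → [2, 2.5]
midpoint 2.25: h = -0.6562 < 0 → [2.25, 2.5]
midpoint 2.375: h = 1.4961 > 0 → [2.25, 2.375]
midpoint 2.3125: h = 0.3774 > 0 → [2.25, 2.3125]
midpoint 2.28125: h = -0.1498 < 0 → [2.28125, 2.3125]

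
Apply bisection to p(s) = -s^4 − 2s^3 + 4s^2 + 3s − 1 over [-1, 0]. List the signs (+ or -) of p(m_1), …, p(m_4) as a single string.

--+-

m = -0.5, p(m) = -1.3125 (−); new bracket [-1, -0.5]
m = -0.75, p(m) = -0.472656 (−); new bracket [-1, -0.75]
m = -0.875, p(m) = 0.191162 (+); new bracket [-0.875, -0.75]
m = -0.8125, p(m) = -0.1599 (−); new bracket [-0.875, -0.8125]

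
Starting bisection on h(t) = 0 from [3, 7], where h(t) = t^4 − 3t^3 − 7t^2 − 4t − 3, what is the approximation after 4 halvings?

4.75

m = 5, h(m) = 52 (+); new bracket [3, 5]
m = 4, h(m) = -67 (−); new bracket [4, 5]
m = 4.5, h(m) = -26.0625 (−); new bracket [4.5, 5]
m = 4.75, h(m) = 7.6133 (+); new bracket [4.5, 4.75]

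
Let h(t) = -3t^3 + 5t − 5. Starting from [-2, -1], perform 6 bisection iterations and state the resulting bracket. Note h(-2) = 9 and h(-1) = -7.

t = -1.5 gives h = -2.375, negative; keep [-2, -1.5]
t = -1.75 gives h = 2.328125, positive; keep [-1.75, -1.5]
t = -1.625 gives h = -0.251953, negative; keep [-1.75, -1.625]
t = -1.6875 gives h = 0.9788, positive; keep [-1.6875, -1.625]
t = -1.65625 gives h = 0.3488, positive; keep [-1.65625, -1.625]
t = -1.640625 gives h = 0.0448, positive; keep [-1.640625, -1.625]

[-1.640625, -1.625]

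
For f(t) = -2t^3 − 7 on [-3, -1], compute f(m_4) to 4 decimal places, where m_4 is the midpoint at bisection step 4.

midpoint -2: f = 9 > 0 → [-2, -1]
midpoint -1.5: f = -0.25 < 0 → [-2, -1.5]
midpoint -1.75: f = 3.71875 > 0 → [-1.75, -1.5]
midpoint -1.625: f = 1.582 > 0 → [-1.625, -1.5]

1.5820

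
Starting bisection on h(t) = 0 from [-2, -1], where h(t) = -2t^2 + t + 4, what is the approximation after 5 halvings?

m = -1.5, h(m) = -2 (−); new bracket [-1.5, -1]
m = -1.25, h(m) = -0.375 (−); new bracket [-1.25, -1]
m = -1.125, h(m) = 0.34375 (+); new bracket [-1.25, -1.125]
m = -1.1875, h(m) = -0.0078 (−); new bracket [-1.1875, -1.125]
m = -1.15625, h(m) = 0.1699 (+); new bracket [-1.1875, -1.15625]

-1.15625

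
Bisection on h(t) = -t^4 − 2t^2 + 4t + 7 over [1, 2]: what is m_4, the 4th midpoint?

1.6875

m = 1.5, h(m) = 3.4375 (+); new bracket [1.5, 2]
m = 1.75, h(m) = -1.503906 (−); new bracket [1.5, 1.75]
m = 1.625, h(m) = 1.24585 (+); new bracket [1.625, 1.75]
m = 1.6875, h(m) = -0.0545 (−); new bracket [1.625, 1.6875]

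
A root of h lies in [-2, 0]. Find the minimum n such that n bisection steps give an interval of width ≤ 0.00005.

Width after n steps is 2/2^n. Need 2^n ≥ 2/0.00005 = 40000.
2^15 = 32768 < 40000 ≤ 2^16 = 65536, so n = 16.

16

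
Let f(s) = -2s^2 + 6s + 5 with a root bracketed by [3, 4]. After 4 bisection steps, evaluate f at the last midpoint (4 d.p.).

-0.0703

midpoint 3.5: f = 1.5 > 0 → [3.5, 4]
midpoint 3.75: f = -0.625 < 0 → [3.5, 3.75]
midpoint 3.625: f = 0.46875 > 0 → [3.625, 3.75]
midpoint 3.6875: f = -0.0703 < 0 → [3.625, 3.6875]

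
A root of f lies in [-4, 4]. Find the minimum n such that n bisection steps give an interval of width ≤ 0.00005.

18

Width after n steps is 8/2^n. Need 2^n ≥ 8/0.00005 = 160000.
2^17 = 131072 < 160000 ≤ 2^18 = 262144, so n = 18.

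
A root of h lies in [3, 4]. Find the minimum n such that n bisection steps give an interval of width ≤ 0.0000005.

21

Width after n steps is 1/2^n. Need 2^n ≥ 1/0.0000005 = 2000000.
2^20 = 1048576 < 2000000 ≤ 2^21 = 2097152, so n = 21.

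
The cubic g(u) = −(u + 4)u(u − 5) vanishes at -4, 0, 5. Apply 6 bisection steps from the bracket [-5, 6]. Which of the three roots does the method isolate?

g(0.5) = 10.125 > 0, so the root lies in [0.5, 6]
g(3.25) = 41.234375 > 0, so the root lies in [3.25, 6]
g(4.625) = 14.958984 > 0, so the root lies in [4.625, 6]
g(5.3125) = -15.4602 < 0, so the root lies in [4.625, 5.3125]
g(4.96875) = 1.3926 > 0, so the root lies in [4.96875, 5.3125]
g(5.140625) = -6.6078 < 0, so the root lies in [4.96875, 5.140625]

5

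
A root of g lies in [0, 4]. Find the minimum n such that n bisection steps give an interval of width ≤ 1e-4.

Width after n steps is 4/2^n. Need 2^n ≥ 4/1e-4 = 40000.
2^15 = 32768 < 40000 ≤ 2^16 = 65536, so n = 16.

16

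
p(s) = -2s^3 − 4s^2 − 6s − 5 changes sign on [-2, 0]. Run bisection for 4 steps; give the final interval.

s = -1 gives p = -1, negative; keep [-2, -1]
s = -1.5 gives p = 1.75, positive; keep [-1.5, -1]
s = -1.25 gives p = 0.15625, positive; keep [-1.25, -1]
s = -1.125 gives p = -0.4648, negative; keep [-1.25, -1.125]

[-1.25, -1.125]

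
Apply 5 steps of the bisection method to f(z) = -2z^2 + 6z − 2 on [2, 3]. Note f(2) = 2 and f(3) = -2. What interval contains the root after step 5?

[2.59375, 2.625]

midpoint 2.5: f = 0.5 > 0 → [2.5, 3]
midpoint 2.75: f = -0.625 < 0 → [2.5, 2.75]
midpoint 2.625: f = -0.03125 < 0 → [2.5, 2.625]
midpoint 2.5625: f = 0.2422 > 0 → [2.5625, 2.625]
midpoint 2.59375: f = 0.1074 > 0 → [2.59375, 2.625]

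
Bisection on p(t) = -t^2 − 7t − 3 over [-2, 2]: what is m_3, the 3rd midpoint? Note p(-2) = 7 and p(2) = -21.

-0.5

p(0) = -3 < 0, so the root lies in [-2, 0]
p(-1) = 3 > 0, so the root lies in [-1, 0]
p(-0.5) = 0.25 > 0, so the root lies in [-0.5, 0]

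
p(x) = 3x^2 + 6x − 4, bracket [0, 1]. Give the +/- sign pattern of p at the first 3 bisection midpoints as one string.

-++

x = 0.5 gives p = -0.25, negative; keep [0.5, 1]
x = 0.75 gives p = 2.1875, positive; keep [0.5, 0.75]
x = 0.625 gives p = 0.921875, positive; keep [0.5, 0.625]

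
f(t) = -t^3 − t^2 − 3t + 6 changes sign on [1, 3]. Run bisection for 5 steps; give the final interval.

f(2) = -12 < 0, so the root lies in [1, 2]
f(1.5) = -4.125 < 0, so the root lies in [1, 1.5]
f(1.25) = -1.265625 < 0, so the root lies in [1, 1.25]
f(1.125) = -0.0645 < 0, so the root lies in [1, 1.125]
f(1.0625) = 0.4841 > 0, so the root lies in [1.0625, 1.125]

[1.0625, 1.125]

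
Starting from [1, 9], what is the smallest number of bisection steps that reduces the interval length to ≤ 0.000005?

Width after n steps is 8/2^n. Need 2^n ≥ 8/0.000005 = 1600000.
2^20 = 1048576 < 1600000 ≤ 2^21 = 2097152, so n = 21.

21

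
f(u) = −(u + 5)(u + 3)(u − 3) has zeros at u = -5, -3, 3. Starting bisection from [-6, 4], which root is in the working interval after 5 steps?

u = -1 gives f = 32, positive; keep [-1, 4]
u = 1.5 gives f = 43.875, positive; keep [1.5, 4]
u = 2.75 gives f = 11.140625, positive; keep [2.75, 4]
u = 3.375 gives f = -20.0215, negative; keep [2.75, 3.375]
u = 3.0625 gives f = -3.0549, negative; keep [2.75, 3.0625]

3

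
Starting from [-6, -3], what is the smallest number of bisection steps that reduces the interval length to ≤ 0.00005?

16

Width after n steps is 3/2^n. Need 2^n ≥ 3/0.00005 = 60000.
2^15 = 32768 < 60000 ≤ 2^16 = 65536, so n = 16.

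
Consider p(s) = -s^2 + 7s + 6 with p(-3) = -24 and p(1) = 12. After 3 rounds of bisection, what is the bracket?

p(-1) = -2 < 0, so the root lies in [-1, 1]
p(0) = 6 > 0, so the root lies in [-1, 0]
p(-0.5) = 2.25 > 0, so the root lies in [-1, -0.5]

[-1, -0.5]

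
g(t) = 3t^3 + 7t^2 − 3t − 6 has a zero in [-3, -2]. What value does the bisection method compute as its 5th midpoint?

-2.40625

g(-2.5) = -1.625 < 0, so the root lies in [-2.5, -2]
g(-2.25) = 2.015625 > 0, so the root lies in [-2.5, -2.25]
g(-2.375) = 0.419922 > 0, so the root lies in [-2.5, -2.375]
g(-2.4375) = -0.5442 < 0, so the root lies in [-2.4375, -2.375]
g(-2.40625) = -0.0478 < 0, so the root lies in [-2.40625, -2.375]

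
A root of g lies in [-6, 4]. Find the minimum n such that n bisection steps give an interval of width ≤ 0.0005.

Width after n steps is 10/2^n. Need 2^n ≥ 10/0.0005 = 20000.
2^14 = 16384 < 20000 ≤ 2^15 = 32768, so n = 15.

15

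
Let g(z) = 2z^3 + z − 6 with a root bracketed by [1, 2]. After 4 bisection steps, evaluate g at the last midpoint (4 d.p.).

g(1.5) = 2.25 > 0, so the root lies in [1, 1.5]
g(1.25) = -0.84375 < 0, so the root lies in [1.25, 1.5]
g(1.375) = 0.574219 > 0, so the root lies in [1.25, 1.375]
g(1.3125) = -0.1655 < 0, so the root lies in [1.3125, 1.375]

-0.1655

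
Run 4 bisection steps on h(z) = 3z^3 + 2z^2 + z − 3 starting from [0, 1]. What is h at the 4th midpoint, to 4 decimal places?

-0.3923

m = 0.5, h(m) = -1.625 (−); new bracket [0.5, 1]
m = 0.75, h(m) = 0.140625 (+); new bracket [0.5, 0.75]
m = 0.625, h(m) = -0.861328 (−); new bracket [0.625, 0.75]
m = 0.6875, h(m) = -0.3923 (−); new bracket [0.6875, 0.75]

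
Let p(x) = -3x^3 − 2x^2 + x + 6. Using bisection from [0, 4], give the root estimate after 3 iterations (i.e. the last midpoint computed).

p(2) = -24 < 0, so the root lies in [0, 2]
p(1) = 2 > 0, so the root lies in [1, 2]
p(1.5) = -7.125 < 0, so the root lies in [1, 1.5]

1.5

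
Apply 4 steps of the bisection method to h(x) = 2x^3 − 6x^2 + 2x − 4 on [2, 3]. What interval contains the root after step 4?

midpoint 2.5: h = -5.25 < 0 → [2.5, 3]
midpoint 2.75: h = -2.28125 < 0 → [2.75, 3]
midpoint 2.875: h = -0.316406 < 0 → [2.875, 3]
midpoint 2.9375: h = 0.7964 > 0 → [2.875, 2.9375]

[2.875, 2.9375]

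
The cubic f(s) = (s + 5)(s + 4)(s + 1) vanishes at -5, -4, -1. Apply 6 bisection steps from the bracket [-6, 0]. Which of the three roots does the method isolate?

-1

s = -3 gives f = -4, negative; keep [-3, 0]
s = -1.5 gives f = -4.375, negative; keep [-1.5, 0]
s = -0.75 gives f = 3.453125, positive; keep [-1.5, -0.75]
s = -1.125 gives f = -1.3926, negative; keep [-1.125, -0.75]
s = -0.9375 gives f = 0.7776, positive; keep [-1.125, -0.9375]
s = -1.03125 gives f = -0.3682, negative; keep [-1.03125, -0.9375]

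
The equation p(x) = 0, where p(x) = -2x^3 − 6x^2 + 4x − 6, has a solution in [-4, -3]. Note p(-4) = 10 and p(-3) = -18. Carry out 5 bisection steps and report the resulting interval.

[-3.75, -3.71875]

m = -3.5, p(m) = -7.75 (−); new bracket [-4, -3.5]
m = -3.75, p(m) = 0.09375 (+); new bracket [-3.75, -3.5]
m = -3.625, p(m) = -4.074219 (−); new bracket [-3.75, -3.625]
m = -3.6875, p(m) = -2.0532 (−); new bracket [-3.75, -3.6875]
m = -3.71875, p(m) = -0.9957 (−); new bracket [-3.75, -3.71875]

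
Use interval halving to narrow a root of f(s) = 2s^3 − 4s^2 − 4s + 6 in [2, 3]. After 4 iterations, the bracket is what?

m = 2.5, f(m) = 2.25 (+); new bracket [2, 2.5]
m = 2.25, f(m) = -0.46875 (−); new bracket [2.25, 2.5]
m = 2.375, f(m) = 0.730469 (+); new bracket [2.25, 2.375]
m = 2.3125, f(m) = 0.0923 (+); new bracket [2.25, 2.3125]

[2.25, 2.3125]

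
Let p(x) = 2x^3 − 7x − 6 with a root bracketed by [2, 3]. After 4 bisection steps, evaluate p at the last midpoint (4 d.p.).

m = 2.5, p(m) = 7.75 (+); new bracket [2, 2.5]
m = 2.25, p(m) = 1.03125 (+); new bracket [2, 2.25]
m = 2.125, p(m) = -1.683594 (−); new bracket [2.125, 2.25]
m = 2.1875, p(m) = -0.3774 (−); new bracket [2.1875, 2.25]

-0.3774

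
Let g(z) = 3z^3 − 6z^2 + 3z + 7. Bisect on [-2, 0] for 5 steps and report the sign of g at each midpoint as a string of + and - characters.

-++--

m = -1, g(m) = -5 (−); new bracket [-1, 0]
m = -0.5, g(m) = 3.625 (+); new bracket [-1, -0.5]
m = -0.75, g(m) = 0.109375 (+); new bracket [-1, -0.75]
m = -0.875, g(m) = -2.2285 (−); new bracket [-0.875, -0.75]
m = -0.8125, g(m) = -1.0076 (−); new bracket [-0.8125, -0.75]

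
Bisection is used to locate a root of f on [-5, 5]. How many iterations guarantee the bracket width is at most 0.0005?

15

Width after n steps is 10/2^n. Need 2^n ≥ 10/0.0005 = 20000.
2^14 = 16384 < 20000 ≤ 2^15 = 32768, so n = 15.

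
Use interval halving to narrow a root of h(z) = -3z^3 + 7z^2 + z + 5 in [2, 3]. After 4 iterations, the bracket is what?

[2.6875, 2.75]

h(2.5) = 4.375 > 0, so the root lies in [2.5, 3]
h(2.75) = -1.703125 < 0, so the root lies in [2.5, 2.75]
h(2.625) = 1.595703 > 0, so the root lies in [2.625, 2.75]
h(2.6875) = 0.0134 > 0, so the root lies in [2.6875, 2.75]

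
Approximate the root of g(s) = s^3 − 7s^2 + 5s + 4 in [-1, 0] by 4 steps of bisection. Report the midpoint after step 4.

-0.4375

s = -0.5 gives g = -0.375, negative; keep [-0.5, 0]
s = -0.25 gives g = 2.296875, positive; keep [-0.5, -0.25]
s = -0.375 gives g = 1.087891, positive; keep [-0.5, -0.375]
s = -0.4375 gives g = 0.3889, positive; keep [-0.5, -0.4375]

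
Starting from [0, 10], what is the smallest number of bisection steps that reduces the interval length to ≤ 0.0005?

15

Width after n steps is 10/2^n. Need 2^n ≥ 10/0.0005 = 20000.
2^14 = 16384 < 20000 ≤ 2^15 = 32768, so n = 15.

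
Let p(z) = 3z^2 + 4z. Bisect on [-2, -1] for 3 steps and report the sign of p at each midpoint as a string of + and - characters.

+-+

midpoint -1.5: p = 0.75 > 0 → [-1.5, -1]
midpoint -1.25: p = -0.3125 < 0 → [-1.5, -1.25]
midpoint -1.375: p = 0.171875 > 0 → [-1.375, -1.25]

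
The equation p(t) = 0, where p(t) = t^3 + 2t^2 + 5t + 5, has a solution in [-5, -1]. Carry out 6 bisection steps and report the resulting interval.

[-1.25, -1.1875]

p(-3) = -19 < 0, so the root lies in [-3, -1]
p(-2) = -5 < 0, so the root lies in [-2, -1]
p(-1.5) = -1.375 < 0, so the root lies in [-1.5, -1]
p(-1.25) = -0.0781 < 0, so the root lies in [-1.25, -1]
p(-1.125) = 0.4824 > 0, so the root lies in [-1.25, -1.125]
p(-1.1875) = 0.2083 > 0, so the root lies in [-1.25, -1.1875]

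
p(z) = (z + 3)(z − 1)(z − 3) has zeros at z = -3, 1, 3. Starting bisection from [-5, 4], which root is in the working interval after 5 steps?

-3

m = -0.5, p(m) = 13.125 (+); new bracket [-5, -0.5]
m = -2.75, p(m) = 5.390625 (+); new bracket [-5, -2.75]
m = -3.875, p(m) = -29.326172 (−); new bracket [-3.875, -2.75]
m = -3.3125, p(m) = -8.5071 (−); new bracket [-3.3125, -2.75]
m = -3.03125, p(m) = -0.7598 (−); new bracket [-3.03125, -2.75]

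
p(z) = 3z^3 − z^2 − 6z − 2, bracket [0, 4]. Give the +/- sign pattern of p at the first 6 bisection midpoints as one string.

z = 2 gives p = 6, positive; keep [0, 2]
z = 1 gives p = -6, negative; keep [1, 2]
z = 1.5 gives p = -3.125, negative; keep [1.5, 2]
z = 1.75 gives p = 0.5156, positive; keep [1.5, 1.75]
z = 1.625 gives p = -1.5176, negative; keep [1.625, 1.75]
z = 1.6875 gives p = -0.5564, negative; keep [1.6875, 1.75]

+--+--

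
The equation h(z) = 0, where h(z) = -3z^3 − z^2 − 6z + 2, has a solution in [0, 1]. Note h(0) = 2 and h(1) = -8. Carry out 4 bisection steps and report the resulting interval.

[0.25, 0.3125]

h(0.5) = -1.625 < 0, so the root lies in [0, 0.5]
h(0.25) = 0.390625 > 0, so the root lies in [0.25, 0.5]
h(0.375) = -0.548828 < 0, so the root lies in [0.25, 0.375]
h(0.3125) = -0.0642 < 0, so the root lies in [0.25, 0.3125]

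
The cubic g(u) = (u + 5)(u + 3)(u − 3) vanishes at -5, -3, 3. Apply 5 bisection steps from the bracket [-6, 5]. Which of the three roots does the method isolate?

3

u = -0.5 gives g = -39.375, negative; keep [-0.5, 5]
u = 2.25 gives g = -28.546875, negative; keep [2.25, 5]
u = 3.625 gives g = 35.712891, positive; keep [2.25, 3.625]
u = 2.9375 gives g = -2.9456, negative; keep [2.9375, 3.625]
u = 3.28125 gives g = 14.6297, positive; keep [2.9375, 3.28125]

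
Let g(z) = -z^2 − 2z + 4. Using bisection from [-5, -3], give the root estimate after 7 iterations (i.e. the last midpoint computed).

-3.234375

m = -4, g(m) = -4 (−); new bracket [-4, -3]
m = -3.5, g(m) = -1.25 (−); new bracket [-3.5, -3]
m = -3.25, g(m) = -0.0625 (−); new bracket [-3.25, -3]
m = -3.125, g(m) = 0.4844 (+); new bracket [-3.25, -3.125]
m = -3.1875, g(m) = 0.2148 (+); new bracket [-3.25, -3.1875]
m = -3.21875, g(m) = 0.0771 (+); new bracket [-3.25, -3.21875]
m = -3.234375, g(m) = 0.0076 (+); new bracket [-3.25, -3.234375]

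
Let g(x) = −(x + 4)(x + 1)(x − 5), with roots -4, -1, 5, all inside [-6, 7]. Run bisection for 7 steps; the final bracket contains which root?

g(0.5) = 30.375 > 0, so the root lies in [0.5, 7]
g(3.75) = 46.015625 > 0, so the root lies in [3.75, 7]
g(5.375) = -22.412109 < 0, so the root lies in [3.75, 5.375]
g(4.5625) = 20.8376 > 0, so the root lies in [4.5625, 5.375]
g(4.96875) = 1.6729 > 0, so the root lies in [4.96875, 5.375]
g(5.171875) = -9.7294 < 0, so the root lies in [4.96875, 5.171875]
g(5.0703125) = -3.8714 < 0, so the root lies in [4.96875, 5.0703125]

5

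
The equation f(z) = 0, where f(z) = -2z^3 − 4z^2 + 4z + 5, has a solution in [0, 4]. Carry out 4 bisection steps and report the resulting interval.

[1, 1.25]

midpoint 2: f = -19 < 0 → [0, 2]
midpoint 1: f = 3 > 0 → [1, 2]
midpoint 1.5: f = -4.75 < 0 → [1, 1.5]
midpoint 1.25: f = -0.1562 < 0 → [1, 1.25]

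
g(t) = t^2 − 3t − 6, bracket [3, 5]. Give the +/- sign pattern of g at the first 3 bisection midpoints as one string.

midpoint 4: g = -2 < 0 → [4, 5]
midpoint 4.5: g = 0.75 > 0 → [4, 4.5]
midpoint 4.25: g = -0.6875 < 0 → [4.25, 4.5]

-+-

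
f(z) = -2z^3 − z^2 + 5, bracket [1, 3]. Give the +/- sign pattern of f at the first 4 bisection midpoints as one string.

---+

z = 2 gives f = -15, negative; keep [1, 2]
z = 1.5 gives f = -4, negative; keep [1, 1.5]
z = 1.25 gives f = -0.46875, negative; keep [1, 1.25]
z = 1.125 gives f = 0.8867, positive; keep [1.125, 1.25]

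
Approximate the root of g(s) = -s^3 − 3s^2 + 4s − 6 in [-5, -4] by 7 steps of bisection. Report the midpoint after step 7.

midpoint -4.5: g = 6.375 > 0 → [-4.5, -4]
midpoint -4.25: g = -0.421875 < 0 → [-4.5, -4.25]
midpoint -4.375: g = 2.818359 > 0 → [-4.375, -4.25]
midpoint -4.3125: g = 1.1594 > 0 → [-4.3125, -4.25]
midpoint -4.28125: g = 0.3592 > 0 → [-4.28125, -4.25]
midpoint -4.265625: g = -0.0337 < 0 → [-4.28125, -4.265625]
midpoint -4.2734375: g = 0.1621 > 0 → [-4.2734375, -4.265625]

-4.2734375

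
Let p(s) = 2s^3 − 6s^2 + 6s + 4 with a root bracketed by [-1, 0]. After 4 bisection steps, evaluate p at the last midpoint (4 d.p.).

midpoint -0.5: p = -0.75 < 0 → [-0.5, 0]
midpoint -0.25: p = 2.09375 > 0 → [-0.5, -0.25]
midpoint -0.375: p = 0.800781 > 0 → [-0.5, -0.375]
midpoint -0.4375: p = 0.0591 > 0 → [-0.5, -0.4375]

0.0591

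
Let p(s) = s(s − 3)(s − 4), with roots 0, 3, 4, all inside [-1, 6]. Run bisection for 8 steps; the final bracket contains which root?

0

s = 2.5 gives p = 1.875, positive; keep [-1, 2.5]
s = 0.75 gives p = 5.484375, positive; keep [-1, 0.75]
s = -0.125 gives p = -1.611328, negative; keep [-0.125, 0.75]
s = 0.3125 gives p = 3.0969, positive; keep [-0.125, 0.3125]
s = 0.09375 gives p = 1.0643, positive; keep [-0.125, 0.09375]
s = -0.015625 gives p = -0.1892, negative; keep [-0.015625, 0.09375]
s = 0.0390625 gives p = 0.4581, positive; keep [-0.015625, 0.0390625]
s = 0.01171875 gives p = 0.1397, positive; keep [-0.015625, 0.01171875]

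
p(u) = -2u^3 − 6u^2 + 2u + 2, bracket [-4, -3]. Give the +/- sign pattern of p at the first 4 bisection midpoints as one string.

u = -3.5 gives p = 7.25, positive; keep [-3.5, -3]
u = -3.25 gives p = 0.78125, positive; keep [-3.25, -3]
u = -3.125 gives p = -1.808594, negative; keep [-3.25, -3.125]
u = -3.1875 gives p = -0.5649, negative; keep [-3.25, -3.1875]

++--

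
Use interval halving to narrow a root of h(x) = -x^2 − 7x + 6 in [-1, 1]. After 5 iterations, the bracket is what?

x = 0 gives h = 6, positive; keep [0, 1]
x = 0.5 gives h = 2.25, positive; keep [0.5, 1]
x = 0.75 gives h = 0.1875, positive; keep [0.75, 1]
x = 0.875 gives h = -0.8906, negative; keep [0.75, 0.875]
x = 0.8125 gives h = -0.3477, negative; keep [0.75, 0.8125]

[0.75, 0.8125]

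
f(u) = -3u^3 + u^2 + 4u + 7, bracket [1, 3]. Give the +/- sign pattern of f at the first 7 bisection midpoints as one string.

-++--++

m = 2, f(m) = -5 (−); new bracket [1, 2]
m = 1.5, f(m) = 5.125 (+); new bracket [1.5, 2]
m = 1.75, f(m) = 0.984375 (+); new bracket [1.75, 2]
m = 1.875, f(m) = -1.7598 (−); new bracket [1.75, 1.875]
m = 1.8125, f(m) = -0.3279 (−); new bracket [1.75, 1.8125]
m = 1.78125, f(m) = 0.3429 (+); new bracket [1.78125, 1.8125]
m = 1.796875, f(m) = 0.0112 (+); new bracket [1.796875, 1.8125]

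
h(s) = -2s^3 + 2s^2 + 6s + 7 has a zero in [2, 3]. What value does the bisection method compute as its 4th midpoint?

2.6875

h(2.5) = 3.25 > 0, so the root lies in [2.5, 3]
h(2.75) = -2.96875 < 0, so the root lies in [2.5, 2.75]
h(2.625) = 0.355469 > 0, so the root lies in [2.625, 2.75]
h(2.6875) = -1.2515 < 0, so the root lies in [2.625, 2.6875]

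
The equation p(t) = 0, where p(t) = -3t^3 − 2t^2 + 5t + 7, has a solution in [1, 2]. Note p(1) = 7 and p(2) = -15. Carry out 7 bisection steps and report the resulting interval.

[1.4921875, 1.5]

t = 1.5 gives p = -0.125, negative; keep [1, 1.5]
t = 1.25 gives p = 4.265625, positive; keep [1.25, 1.5]
t = 1.375 gives p = 2.294922, positive; keep [1.375, 1.5]
t = 1.4375 gives p = 1.1433, positive; keep [1.4375, 1.5]
t = 1.46875 gives p = 0.524, positive; keep [1.46875, 1.5]
t = 1.484375 gives p = 0.2033, positive; keep [1.484375, 1.5]
t = 1.4921875 gives p = 0.0401, positive; keep [1.4921875, 1.5]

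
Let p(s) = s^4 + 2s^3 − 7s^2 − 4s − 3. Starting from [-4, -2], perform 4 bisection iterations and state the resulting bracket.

s = -3 gives p = -27, negative; keep [-4, -3]
s = -3.5 gives p = -10.4375, negative; keep [-4, -3.5]
s = -3.75 gives p = 5.847656, positive; keep [-3.75, -3.5]
s = -3.625 gives p = -3.0779, negative; keep [-3.75, -3.625]

[-3.75, -3.625]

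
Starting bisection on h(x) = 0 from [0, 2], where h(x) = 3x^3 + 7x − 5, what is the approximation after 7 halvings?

0.609375

h(1) = 5 > 0, so the root lies in [0, 1]
h(0.5) = -1.125 < 0, so the root lies in [0.5, 1]
h(0.75) = 1.515625 > 0, so the root lies in [0.5, 0.75]
h(0.625) = 0.1074 > 0, so the root lies in [0.5, 0.625]
h(0.5625) = -0.5286 < 0, so the root lies in [0.5625, 0.625]
h(0.59375) = -0.2158 < 0, so the root lies in [0.59375, 0.625]
h(0.609375) = -0.0555 < 0, so the root lies in [0.609375, 0.625]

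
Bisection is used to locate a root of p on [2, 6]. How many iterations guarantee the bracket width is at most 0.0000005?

23

Width after n steps is 4/2^n. Need 2^n ≥ 4/0.0000005 = 8000000.
2^22 = 4194304 < 8000000 ≤ 2^23 = 8388608, so n = 23.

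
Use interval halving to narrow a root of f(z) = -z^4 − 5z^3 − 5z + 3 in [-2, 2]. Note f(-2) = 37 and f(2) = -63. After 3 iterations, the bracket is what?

f(0) = 3 > 0, so the root lies in [0, 2]
f(1) = -8 < 0, so the root lies in [0, 1]
f(0.5) = -0.1875 < 0, so the root lies in [0, 0.5]

[0, 0.5]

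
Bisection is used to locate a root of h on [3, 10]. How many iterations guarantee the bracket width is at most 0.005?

11

Width after n steps is 7/2^n. Need 2^n ≥ 7/0.005 = 1400.
2^10 = 1024 < 1400 ≤ 2^11 = 2048, so n = 11.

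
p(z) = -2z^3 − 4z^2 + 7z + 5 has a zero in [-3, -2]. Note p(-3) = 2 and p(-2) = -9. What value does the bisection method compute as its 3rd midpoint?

midpoint -2.5: p = -6.25 < 0 → [-3, -2.5]
midpoint -2.75: p = -2.90625 < 0 → [-3, -2.75]
midpoint -2.875: p = -0.660156 < 0 → [-3, -2.875]

-2.875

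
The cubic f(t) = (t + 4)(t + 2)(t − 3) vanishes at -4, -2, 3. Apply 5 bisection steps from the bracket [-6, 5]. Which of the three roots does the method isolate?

f(-0.5) = -18.375 < 0, so the root lies in [-0.5, 5]
f(2.25) = -19.921875 < 0, so the root lies in [2.25, 5]
f(3.625) = 26.806641 > 0, so the root lies in [2.25, 3.625]
f(2.9375) = -2.1409 < 0, so the root lies in [2.9375, 3.625]
f(3.28125) = 10.8152 > 0, so the root lies in [2.9375, 3.28125]

3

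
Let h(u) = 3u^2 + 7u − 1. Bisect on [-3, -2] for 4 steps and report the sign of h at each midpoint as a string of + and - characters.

+---

u = -2.5 gives h = 0.25, positive; keep [-2.5, -2]
u = -2.25 gives h = -1.5625, negative; keep [-2.5, -2.25]
u = -2.375 gives h = -0.703125, negative; keep [-2.5, -2.375]
u = -2.4375 gives h = -0.2383, negative; keep [-2.5, -2.4375]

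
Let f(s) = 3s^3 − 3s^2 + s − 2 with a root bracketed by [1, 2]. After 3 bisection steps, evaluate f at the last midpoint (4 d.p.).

f(1.5) = 2.875 > 0, so the root lies in [1, 1.5]
f(1.25) = 0.421875 > 0, so the root lies in [1, 1.25]
f(1.125) = -0.400391 < 0, so the root lies in [1.125, 1.25]

-0.4004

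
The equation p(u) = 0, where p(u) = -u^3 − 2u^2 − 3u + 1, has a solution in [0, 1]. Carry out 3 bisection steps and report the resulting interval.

midpoint 0.5: p = -1.125 < 0 → [0, 0.5]
midpoint 0.25: p = 0.109375 > 0 → [0.25, 0.5]
midpoint 0.375: p = -0.458984 < 0 → [0.25, 0.375]

[0.25, 0.375]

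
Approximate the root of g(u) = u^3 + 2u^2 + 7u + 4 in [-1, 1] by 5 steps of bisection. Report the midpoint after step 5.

-0.6875

u = 0 gives g = 4, positive; keep [-1, 0]
u = -0.5 gives g = 0.875, positive; keep [-1, -0.5]
u = -0.75 gives g = -0.546875, negative; keep [-0.75, -0.5]
u = -0.625 gives g = 0.1621, positive; keep [-0.75, -0.625]
u = -0.6875 gives g = -0.1921, negative; keep [-0.6875, -0.625]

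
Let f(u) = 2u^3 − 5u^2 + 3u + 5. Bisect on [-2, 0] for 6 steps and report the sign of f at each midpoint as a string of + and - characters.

f(-1) = -5 < 0, so the root lies in [-1, 0]
f(-0.5) = 2 > 0, so the root lies in [-1, -0.5]
f(-0.75) = -0.90625 < 0, so the root lies in [-0.75, -0.5]
f(-0.625) = 0.6836 > 0, so the root lies in [-0.75, -0.625]
f(-0.6875) = -0.0757 < 0, so the root lies in [-0.6875, -0.625]
f(-0.65625) = 0.3127 > 0, so the root lies in [-0.6875, -0.65625]

-+-+-+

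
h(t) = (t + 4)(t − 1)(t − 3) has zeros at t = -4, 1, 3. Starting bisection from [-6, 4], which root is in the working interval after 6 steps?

t = -1 gives h = 24, positive; keep [-6, -1]
t = -3.5 gives h = 14.625, positive; keep [-6, -3.5]
t = -4.75 gives h = -33.421875, negative; keep [-4.75, -3.5]
t = -4.125 gives h = -4.5645, negative; keep [-4.125, -3.5]
t = -3.8125 gives h = 6.1472, positive; keep [-4.125, -3.8125]
t = -3.96875 gives h = 1.0821, positive; keep [-4.125, -3.96875]

-4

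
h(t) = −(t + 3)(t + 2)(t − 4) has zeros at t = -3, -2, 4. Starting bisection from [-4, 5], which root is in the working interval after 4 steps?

h(0.5) = 30.625 > 0, so the root lies in [0.5, 5]
h(2.75) = 34.140625 > 0, so the root lies in [2.75, 5]
h(3.875) = 5.048828 > 0, so the root lies in [3.875, 5]
h(4.4375) = -20.947 < 0, so the root lies in [3.875, 4.4375]

4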